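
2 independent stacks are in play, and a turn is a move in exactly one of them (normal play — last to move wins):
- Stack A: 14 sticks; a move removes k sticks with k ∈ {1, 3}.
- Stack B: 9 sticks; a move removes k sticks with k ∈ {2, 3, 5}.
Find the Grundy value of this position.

1

Build the Grundy sequence for stack A with g(k) = mex{g(k−s) : s ∈ {1, 3}, s ≤ k}:
g(0) = mex{} = 0
g(1) = mex{0} = 1
g(2) = mex{1} = 0
g(3) = mex{0} = 1
g(4) = mex{1} = 0
g(5) = mex{0} = 1
g(6) = mex{1} = 0
g(7) = mex{0} = 1
g(8) = mex{1} = 0
g(9) = mex{0} = 1
g(10) = mex{1} = 0
g(11) = mex{0} = 1
g(12) = mex{1} = 0
g(13) = mex{0} = 1
g(14) = mex{1} = 0
So g(14) = 0.
Build the Grundy sequence for stack B with g(k) = mex{g(k−s) : s ∈ {2, 3, 5}, s ≤ k}:
k:     0  1  2  3  4  5  6  7  8  9
g(k):  0  0  1  1  2  2  3  0  0  1
So g(9) = 1.
By the Sprague-Grundy theorem, the Grundy value of a sum of independent games is the XOR of the component values.
Combined value = 0 XOR 1 = 1.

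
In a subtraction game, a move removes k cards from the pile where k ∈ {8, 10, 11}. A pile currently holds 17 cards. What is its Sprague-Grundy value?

2

Build the Grundy sequence with g(k) = mex{g(k−s) : s ∈ {8, 10, 11}, s ≤ k}:
k:     0  1  2  3  4  5  6  7  8  9 10 11 12 13 14 15 16 17
g(k):  0  0  0  0  0  0  0  0  1  1  1  1  1  1  1  1  2  2
So g(17) = 2.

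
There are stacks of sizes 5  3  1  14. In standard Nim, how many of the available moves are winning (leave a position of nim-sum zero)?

1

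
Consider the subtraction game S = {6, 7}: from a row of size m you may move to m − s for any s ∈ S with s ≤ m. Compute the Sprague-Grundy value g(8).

1

Grundy values for subtraction set {6, 7}:
g(0) = mex{} = 0
g(1) = mex{} = 0
g(2) = mex{} = 0
g(3) = mex{} = 0
g(4) = mex{} = 0
g(5) = mex{} = 0
g(6) = mex{0} = 1
g(7) = mex{0} = 1
g(8) = mex{0} = 1
So g(8) = 1.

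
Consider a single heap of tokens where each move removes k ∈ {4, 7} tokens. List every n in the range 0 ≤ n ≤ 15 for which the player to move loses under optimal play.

0, 1, 2, 3, 11, 12, 13, 14

Build the Grundy sequence with g(k) = mex{g(k−s) : s ∈ {4, 7}, s ≤ k}:
k:     0  1  2  3  4  5  6  7  8  9 10 11 12 13 14 15
g(k):  0  0  0  0  1  1  1  1  2  2  2  0  0  0  0  1
The P-positions (g = 0) in 0..15 are 0, 1, 2, 3, 11, 12, 13, 14.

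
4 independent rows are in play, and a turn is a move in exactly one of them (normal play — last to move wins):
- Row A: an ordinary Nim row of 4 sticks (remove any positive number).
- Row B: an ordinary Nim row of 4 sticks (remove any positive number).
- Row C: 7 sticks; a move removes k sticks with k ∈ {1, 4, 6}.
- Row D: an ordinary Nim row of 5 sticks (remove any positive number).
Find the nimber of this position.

5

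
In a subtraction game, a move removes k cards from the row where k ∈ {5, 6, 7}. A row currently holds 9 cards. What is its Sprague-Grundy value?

1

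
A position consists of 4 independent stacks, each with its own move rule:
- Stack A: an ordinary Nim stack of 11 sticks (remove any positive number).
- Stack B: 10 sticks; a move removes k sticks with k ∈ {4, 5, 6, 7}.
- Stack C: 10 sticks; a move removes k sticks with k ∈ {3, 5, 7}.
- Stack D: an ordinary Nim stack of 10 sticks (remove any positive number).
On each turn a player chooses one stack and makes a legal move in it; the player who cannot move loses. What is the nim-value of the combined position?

3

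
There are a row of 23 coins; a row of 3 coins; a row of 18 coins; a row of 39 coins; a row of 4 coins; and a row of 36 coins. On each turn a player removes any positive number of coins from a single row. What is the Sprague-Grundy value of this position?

1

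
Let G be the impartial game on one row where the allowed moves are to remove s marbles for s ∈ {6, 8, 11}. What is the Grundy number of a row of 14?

Build the Grundy sequence with g(k) = mex{g(k−s) : s ∈ {6, 8, 11}, s ≤ k}:
k:     0  1  2  3  4  5  6  7  8  9 10 11 12 13 14
g(k):  0  0  0  0  0  0  1  1  1  1  1  1  2  2  2
So g(14) = 2.

2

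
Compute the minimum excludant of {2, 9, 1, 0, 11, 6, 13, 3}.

4

The values 0, 1, 2, 3 are all present; 4 is the first non-negative integer missing from the set.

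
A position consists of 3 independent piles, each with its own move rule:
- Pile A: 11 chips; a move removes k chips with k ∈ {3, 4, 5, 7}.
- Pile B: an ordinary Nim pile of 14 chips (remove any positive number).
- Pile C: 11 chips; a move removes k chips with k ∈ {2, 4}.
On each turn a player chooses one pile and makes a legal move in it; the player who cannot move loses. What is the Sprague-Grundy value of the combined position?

12

Grundy values for pile A (subtraction set {3, 4, 5, 7}):
k:     0  1  2  3  4  5  6  7  8  9 10 11
g(k):  0  0  0  1  1  1  2  2  2  3  0  0
So g(11) = 0.
Pile B is a plain Nim pile of size 14, so its Grundy value is 14.
For pile C, compute g(0), g(1), … with moves {2, 4}:
k:     0  1  2  3  4  5  6  7  8  9 10 11
g(k):  0  0  1  1  2  2  0  0  1  1  2  2
So g(11) = 2.
By the Sprague-Grundy theorem, the Grundy value of a sum of independent games is the XOR of the component values.
Combined value = 0 ⊕ 14 ⊕ 2 = 12.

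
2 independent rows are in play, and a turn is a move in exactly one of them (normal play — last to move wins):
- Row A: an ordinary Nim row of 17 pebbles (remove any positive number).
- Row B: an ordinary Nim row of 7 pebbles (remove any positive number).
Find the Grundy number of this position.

22

Row A is a plain Nim row of size 17, so its Grundy value is 17.
Row B is a plain Nim row of size 7, so its Grundy value is 7.
By the Sprague-Grundy theorem, the Grundy value of a sum of independent games is the XOR of the component values.
Combined value = 17 ⊕ 7 = 22.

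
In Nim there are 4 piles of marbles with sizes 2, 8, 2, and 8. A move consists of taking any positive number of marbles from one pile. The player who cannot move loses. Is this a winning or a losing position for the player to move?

Losing position

Compute the nim-sum pairwise:
2 ⊕ 8 = 10
10 ⊕ 2 = 8
8 ⊕ 8 = 0
The nim-sum is 0, so this is a P-position: the player to move is in a losing position under optimal play.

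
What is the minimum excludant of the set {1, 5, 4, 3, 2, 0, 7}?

The values 0, 1, 2, 3, 4, 5 are all present; 6 is the first non-negative integer missing from the set.

6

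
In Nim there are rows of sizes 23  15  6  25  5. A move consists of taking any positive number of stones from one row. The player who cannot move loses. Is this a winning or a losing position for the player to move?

Nim-sum: 23 ⊕ 15 ⊕ 6 ⊕ 25 ⊕ 5 = 2.
The nim-sum is 2 ≠ 0, so this is an N-position: the player to move can win.

Winning position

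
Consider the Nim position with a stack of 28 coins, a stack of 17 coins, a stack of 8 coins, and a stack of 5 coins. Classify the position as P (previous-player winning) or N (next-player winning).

Write each in binary and XOR column by column:
  11100  (28)
  10001  (17)
  01000  (8)
  00101  (5)
  -----
  00000  (0)
The nim-sum is 0, so this is a P-position: the player to move is in a losing position under optimal play.

P-position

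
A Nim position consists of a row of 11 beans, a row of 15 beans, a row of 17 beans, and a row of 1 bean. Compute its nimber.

Compute the nim-sum pairwise:
11 ⊕ 15 = 4
4 ⊕ 17 = 21
21 ⊕ 1 = 20

20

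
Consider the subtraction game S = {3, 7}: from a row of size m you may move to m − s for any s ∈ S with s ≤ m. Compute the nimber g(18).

2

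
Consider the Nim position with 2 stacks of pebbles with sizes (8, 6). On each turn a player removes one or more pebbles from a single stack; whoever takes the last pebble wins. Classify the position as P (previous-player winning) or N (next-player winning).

Nim-sum: 8 XOR 6 = 14.
The nim-sum is 14 ≠ 0, so this is an N-position: the player to move can win.

N-position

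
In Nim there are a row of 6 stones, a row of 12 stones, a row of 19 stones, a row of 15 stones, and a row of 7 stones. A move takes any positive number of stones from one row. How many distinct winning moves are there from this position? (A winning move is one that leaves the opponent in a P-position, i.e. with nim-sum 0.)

1

Write each in binary and XOR column by column:
  00110  (6)
  01100  (12)
  10011  (19)
  01111  (15)
  00111  (7)
  -----
  10001  (17)
The overall nim-sum is X = 17. A row of size p has a winning move iff p XOR X < p (reduce it to p XOR X).
  6: 6 XOR 17 = 23 ≥ 6 — no move.
  12: 12 XOR 17 = 29 ≥ 12 — no move.
  19: 19 XOR 17 = 2 < 19 — winning move (to 2).
  15: 15 XOR 17 = 30 ≥ 15 — no move.
  7: 7 XOR 17 = 22 ≥ 7 — no move.
That gives 1 winning move.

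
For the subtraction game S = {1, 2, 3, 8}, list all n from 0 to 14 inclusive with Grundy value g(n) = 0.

0, 4, 9, 13

Build the Grundy sequence with g(k) = mex{g(k−s) : s ∈ {1, 2, 3, 8}, s ≤ k}:
g(0) = mex{} = 0
g(1) = mex{0} = 1
g(2) = mex{0,1} = 2
g(3) = mex{0,1,2} = 3
g(4) = mex{1,2,3} = 0
g(5) = mex{0,2,3} = 1
g(6) = mex{0,1,3} = 2
g(7) = mex{0,1,2} = 3
g(8) = mex{0,1,2,3} = 4
g(9) = mex{1,2,3,4} = 0
g(10) = mex{0,2,3,4} = 1
g(11) = mex{0,1,3,4} = 2
g(12) = mex{0,1,2} = 3
g(13) = mex{1,2,3} = 0
g(14) = mex{0,2,3} = 1
The P-positions (g = 0) in 0..14 are 0, 4, 9, 13.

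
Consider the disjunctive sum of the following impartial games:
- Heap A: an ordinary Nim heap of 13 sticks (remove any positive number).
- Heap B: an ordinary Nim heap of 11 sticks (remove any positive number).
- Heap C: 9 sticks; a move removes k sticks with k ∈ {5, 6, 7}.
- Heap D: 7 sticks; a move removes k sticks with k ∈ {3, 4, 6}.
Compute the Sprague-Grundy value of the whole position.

5

Heap A is a plain Nim heap of size 13, so its Grundy value is 13.
Heap B is a plain Nim heap of size 11, so its Grundy value is 11.
For heap C, compute g(0), g(1), … with moves {5, 6, 7}:
g(0) = mex{} = 0
g(1) = mex{} = 0
g(2) = mex{} = 0
g(3) = mex{} = 0
g(4) = mex{} = 0
g(5) = mex{0} = 1
g(6) = mex{0} = 1
g(7) = mex{0} = 1
g(8) = mex{0} = 1
g(9) = mex{0} = 1
So g(9) = 1.
Build the Grundy sequence for heap D with g(k) = mex{g(k−s) : s ∈ {3, 4, 6}, s ≤ k}:
g(0) = mex{} = 0
g(1) = mex{} = 0
g(2) = mex{} = 0
g(3) = mex{0} = 1
g(4) = mex{0} = 1
g(5) = mex{0} = 1
g(6) = mex{0,1} = 2
g(7) = mex{0,1} = 2
So g(7) = 2.
By the Sprague-Grundy theorem, the Grundy value of a sum of independent games is the XOR of the component values.
Combined value = 13 XOR 11 XOR 1 XOR 2 = 5.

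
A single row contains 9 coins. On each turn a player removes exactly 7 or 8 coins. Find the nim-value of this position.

1

Grundy values for subtraction set {7, 8}:
g(0) = mex{} = 0
g(1) = mex{} = 0
g(2) = mex{} = 0
g(3) = mex{} = 0
g(4) = mex{} = 0
g(5) = mex{} = 0
g(6) = mex{} = 0
g(7) = mex{0} = 1
g(8) = mex{0} = 1
g(9) = mex{0} = 1
So g(9) = 1.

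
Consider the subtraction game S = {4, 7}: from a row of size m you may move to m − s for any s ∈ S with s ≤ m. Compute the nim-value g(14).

Build the Grundy sequence with g(k) = mex{g(k−s) : s ∈ {4, 7}, s ≤ k}:
k:     0  1  2  3  4  5  6  7  8  9 10 11 12 13 14
g(k):  0  0  0  0  1  1  1  1  2  2  2  0  0  0  0
So g(14) = 0.

0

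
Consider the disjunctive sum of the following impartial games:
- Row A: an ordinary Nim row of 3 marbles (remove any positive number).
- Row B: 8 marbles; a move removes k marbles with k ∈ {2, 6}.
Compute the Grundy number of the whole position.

Row A is a plain Nim row of size 3, so its Grundy value is 3.
For row B, compute g(0), g(1), … with moves {2, 6}:
g(0) = mex{} = 0
g(1) = mex{} = 0
g(2) = mex{0} = 1
g(3) = mex{0} = 1
g(4) = mex{1} = 0
g(5) = mex{1} = 0
g(6) = mex{0} = 1
g(7) = mex{0} = 1
g(8) = mex{1} = 0
So g(8) = 0.
By the Sprague-Grundy theorem, the Grundy value of a sum of independent games is the XOR of the component values.
Combined value = 3 ⊕ 0 = 3.

3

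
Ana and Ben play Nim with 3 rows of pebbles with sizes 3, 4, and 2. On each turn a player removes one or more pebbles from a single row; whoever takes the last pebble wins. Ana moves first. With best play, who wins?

Write each in binary and XOR column by column:
  011  (3)
  100  (4)
  010  (2)
  ---
  101  (5)
The nim-sum is 5 ≠ 0, so this is an N-position: the player to move can win; Ana has a winning move.

Ana wins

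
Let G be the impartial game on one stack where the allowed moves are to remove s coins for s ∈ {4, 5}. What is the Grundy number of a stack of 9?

Build the Grundy sequence with g(k) = mex{g(k−s) : s ∈ {4, 5}, s ≤ k}:
k:     0  1  2  3  4  5  6  7  8  9
g(k):  0  0  0  0  1  1  1  1  2  0
So g(9) = 0.

0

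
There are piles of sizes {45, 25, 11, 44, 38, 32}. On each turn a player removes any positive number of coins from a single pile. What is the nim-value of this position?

Nim-sum: 45 ⊕ 25 ⊕ 11 ⊕ 44 ⊕ 38 ⊕ 32 = 21.

21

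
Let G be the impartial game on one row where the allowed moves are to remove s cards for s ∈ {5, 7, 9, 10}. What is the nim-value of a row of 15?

0

Build the Grundy sequence with g(k) = mex{g(k−s) : s ∈ {5, 7, 9, 10}, s ≤ k}:
k:     0  1  2  3  4  5  6  7  8  9 10 11 12 13 14 15
g(k):  0  0  0  0  0  1  1  1  1  1  2  2  2  2  2  0
So g(15) = 0.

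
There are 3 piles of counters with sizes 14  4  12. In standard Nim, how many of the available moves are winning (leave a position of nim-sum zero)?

3

Compute the nim-sum pairwise:
14 ⊕ 4 = 10
10 ⊕ 12 = 6
The overall nim-sum is X = 6. A pile of size p has a winning move iff p XOR X < p (reduce it to p XOR X).
  14: 14 XOR 6 = 8 < 14 — winning move (to 8).
  4: 4 XOR 6 = 2 < 4 — winning move (to 2).
  12: 12 XOR 6 = 10 < 12 — winning move (to 10).
That gives 3 winning moves.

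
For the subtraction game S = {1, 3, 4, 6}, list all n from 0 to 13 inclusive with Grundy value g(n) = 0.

0, 2, 7, 9

Build the Grundy sequence with g(k) = mex{g(k−s) : s ∈ {1, 3, 4, 6}, s ≤ k}:
g(0) = mex{} = 0
g(1) = mex{0} = 1
g(2) = mex{1} = 0
g(3) = mex{0} = 1
g(4) = mex{0,1} = 2
g(5) = mex{0,1,2} = 3
g(6) = mex{0,1,3} = 2
g(7) = mex{1,2} = 0
g(8) = mex{0,2,3} = 1
g(9) = mex{1,2,3} = 0
g(10) = mex{0,2} = 1
g(11) = mex{0,1,3} = 2
g(12) = mex{0,1,2} = 3
g(13) = mex{0,1,3} = 2
The P-positions (g = 0) in 0..13 are 0, 2, 7, 9.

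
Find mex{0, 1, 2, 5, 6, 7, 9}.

The values 0, 1, 2 are all present; 3 is the first non-negative integer missing from the set.

3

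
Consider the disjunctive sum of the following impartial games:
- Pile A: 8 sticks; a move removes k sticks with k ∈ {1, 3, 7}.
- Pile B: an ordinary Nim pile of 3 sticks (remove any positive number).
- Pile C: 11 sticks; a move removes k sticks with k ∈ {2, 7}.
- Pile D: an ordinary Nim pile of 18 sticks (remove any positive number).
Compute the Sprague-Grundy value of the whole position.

16

For pile A, compute g(0), g(1), … with moves {1, 3, 7}:
k:     0  1  2  3  4  5  6  7  8
g(k):  0  1  0  1  0  1  0  1  0
So g(8) = 0.
Pile B is a plain Nim pile of size 3, so its Grundy value is 3.
Grundy values for pile C (subtraction set {2, 7}):
k:     0  1  2  3  4  5  6  7  8  9 10 11
g(k):  0  0  1  1  0  0  1  1  2  0  0  1
So g(11) = 1.
Pile D is a plain Nim pile of size 18, so its Grundy value is 18.
The value of a disjunctive sum is the nim-sum of the parts.
Combined value = 0 XOR 3 XOR 1 XOR 18 = 16.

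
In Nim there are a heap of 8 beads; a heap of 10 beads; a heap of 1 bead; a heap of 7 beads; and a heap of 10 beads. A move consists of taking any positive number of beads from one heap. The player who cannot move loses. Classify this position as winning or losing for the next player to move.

Winning position

Nim-sum: 8 XOR 10 XOR 1 XOR 7 XOR 10 = 14.
The nim-sum is 14 ≠ 0, so this is an N-position: the player to move can win.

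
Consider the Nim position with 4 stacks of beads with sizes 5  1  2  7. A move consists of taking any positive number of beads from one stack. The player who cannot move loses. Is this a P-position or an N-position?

N-position

Compute the nim-sum pairwise:
5 XOR 1 = 4
4 XOR 2 = 6
6 XOR 7 = 1
The nim-sum is 1 ≠ 0, so this is an N-position: the player to move can win.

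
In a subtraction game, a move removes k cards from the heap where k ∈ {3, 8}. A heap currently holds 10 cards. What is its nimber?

1

Build the Grundy sequence with g(k) = mex{g(k−s) : s ∈ {3, 8}, s ≤ k}:
g(0) = mex{} = 0
g(1) = mex{} = 0
g(2) = mex{} = 0
g(3) = mex{0} = 1
g(4) = mex{0} = 1
g(5) = mex{0} = 1
g(6) = mex{1} = 0
g(7) = mex{1} = 0
g(8) = mex{0,1} = 2
g(9) = mex{0} = 1
g(10) = mex{0} = 1
So g(10) = 1.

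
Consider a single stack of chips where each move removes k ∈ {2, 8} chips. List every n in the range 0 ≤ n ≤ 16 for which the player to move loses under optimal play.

0, 1, 4, 5, 10, 11, 14, 15

Grundy values for subtraction set {2, 8}:
k:     0  1  2  3  4  5  6  7  8  9 10 11 12 13 14 15 16
g(k):  0  0  1  1  0  0  1  1  2  2  0  0  1  1  0  0  1
The P-positions (g = 0) in 0..16 are 0, 1, 4, 5, 10, 11, 14, 15.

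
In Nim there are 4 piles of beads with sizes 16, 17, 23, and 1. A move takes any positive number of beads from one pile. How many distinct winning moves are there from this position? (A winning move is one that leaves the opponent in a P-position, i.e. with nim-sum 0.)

Nim-sum: 16 XOR 17 XOR 23 XOR 1 = 23.
The overall nim-sum is X = 23. A pile of size p has a winning move iff p XOR X < p (reduce it to p XOR X).
  16: 16 XOR 23 = 7 < 16 — winning move (to 7).
  17: 17 XOR 23 = 6 < 17 — winning move (to 6).
  23: 23 XOR 23 = 0 < 23 — winning move (to 0).
  1: 1 XOR 23 = 22 ≥ 1 — no move.
That gives 3 winning moves.

3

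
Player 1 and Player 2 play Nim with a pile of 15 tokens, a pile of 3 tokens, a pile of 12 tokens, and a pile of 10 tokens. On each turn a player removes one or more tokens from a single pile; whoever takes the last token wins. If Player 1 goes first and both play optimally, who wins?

Player 1 wins

Compute the nim-sum pairwise:
15 ^ 3 = 12
12 ^ 12 = 0
0 ^ 10 = 10
The nim-sum is 10 ≠ 0, so this is an N-position: the player to move can win; Player 1 has a winning move.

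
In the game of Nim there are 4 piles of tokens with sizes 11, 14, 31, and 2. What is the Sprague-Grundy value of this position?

24

Compute the nim-sum pairwise:
11 ⊕ 14 = 5
5 ⊕ 31 = 26
26 ⊕ 2 = 24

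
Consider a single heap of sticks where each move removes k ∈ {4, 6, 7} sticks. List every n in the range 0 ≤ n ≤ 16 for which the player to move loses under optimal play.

0, 1, 2, 3, 11, 12, 13, 14

Grundy values for subtraction set {4, 6, 7}:
k:     0  1  2  3  4  5  6  7  8  9 10 11 12 13 14 15 16
g(k):  0  0  0  0  1  1  1  1  2  2  2  0  0  0  0  1  1
The P-positions (g = 0) in 0..16 are 0, 1, 2, 3, 11, 12, 13, 14.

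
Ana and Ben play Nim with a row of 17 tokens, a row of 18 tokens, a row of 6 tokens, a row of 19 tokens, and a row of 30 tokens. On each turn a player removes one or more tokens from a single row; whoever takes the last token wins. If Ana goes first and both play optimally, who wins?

Ana wins

Compute the nim-sum pairwise:
17 ^ 18 = 3
3 ^ 6 = 5
5 ^ 19 = 22
22 ^ 30 = 8
The nim-sum is 8 ≠ 0, so this is an N-position: the player to move can win; Ana has a winning move.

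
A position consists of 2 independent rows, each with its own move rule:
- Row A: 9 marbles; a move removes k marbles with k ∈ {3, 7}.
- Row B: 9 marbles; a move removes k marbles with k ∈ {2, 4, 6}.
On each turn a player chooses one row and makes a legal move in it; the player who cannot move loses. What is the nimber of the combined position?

For row A, compute g(0), g(1), … with moves {3, 7}:
k:     0  1  2  3  4  5  6  7  8  9
g(k):  0  0  0  1  1  1  0  2  2  1
So g(9) = 1.
For row B, compute g(0), g(1), … with moves {2, 4, 6}:
k:     0  1  2  3  4  5  6  7  8  9
g(k):  0  0  1  1  2  2  3  3  0  0
So g(9) = 0.
By the Sprague-Grundy theorem, the Grundy value of a sum of independent games is the XOR of the component values.
Combined value = 1 XOR 0 = 1.

1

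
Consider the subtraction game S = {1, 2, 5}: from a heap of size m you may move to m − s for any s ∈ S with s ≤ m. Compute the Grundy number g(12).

0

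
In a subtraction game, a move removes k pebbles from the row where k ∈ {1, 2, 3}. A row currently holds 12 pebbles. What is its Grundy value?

0

Build the Grundy sequence with g(k) = mex{g(k−s) : s ∈ {1, 2, 3}, s ≤ k}:
g(0) = mex{} = 0
g(1) = mex{0} = 1
g(2) = mex{0,1} = 2
g(3) = mex{0,1,2} = 3
g(4) = mex{1,2,3} = 0
g(5) = mex{0,2,3} = 1
g(6) = mex{0,1,3} = 2
g(7) = mex{0,1,2} = 3
g(8) = mex{1,2,3} = 0
g(9) = mex{0,2,3} = 1
g(10) = mex{0,1,3} = 2
g(11) = mex{0,1,2} = 3
g(12) = mex{1,2,3} = 0
So g(12) = 0.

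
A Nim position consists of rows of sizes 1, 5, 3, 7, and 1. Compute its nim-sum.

In binary:
  001  (1)
  101  (5)
  011  (3)
  111  (7)
  001  (1)
  ---
  001  (1)

1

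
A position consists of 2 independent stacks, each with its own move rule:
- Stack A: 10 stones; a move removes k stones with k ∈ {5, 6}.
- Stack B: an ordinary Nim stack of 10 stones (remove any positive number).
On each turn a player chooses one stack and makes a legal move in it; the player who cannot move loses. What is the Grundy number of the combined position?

8

For stack A, compute g(0), g(1), … with moves {5, 6}:
g(0) = mex{} = 0
g(1) = mex{} = 0
g(2) = mex{} = 0
g(3) = mex{} = 0
g(4) = mex{} = 0
g(5) = mex{0} = 1
g(6) = mex{0} = 1
g(7) = mex{0} = 1
g(8) = mex{0} = 1
g(9) = mex{0} = 1
g(10) = mex{0,1} = 2
So g(10) = 2.
Stack B is a plain Nim stack of size 10, so its Grundy value is 10.
The value of a disjunctive sum is the nim-sum of the parts.
Combined value = 2 XOR 10 = 8.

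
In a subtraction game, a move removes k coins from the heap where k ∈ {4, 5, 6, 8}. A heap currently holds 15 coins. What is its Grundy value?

0

Build the Grundy sequence with g(k) = mex{g(k−s) : s ∈ {4, 5, 6, 8}, s ≤ k}:
k:     0  1  2  3  4  5  6  7  8  9 10 11 12 13 14 15
g(k):  0  0  0  0  1  1  1  1  2  2  2  2  0  0  0  0
So g(15) = 0.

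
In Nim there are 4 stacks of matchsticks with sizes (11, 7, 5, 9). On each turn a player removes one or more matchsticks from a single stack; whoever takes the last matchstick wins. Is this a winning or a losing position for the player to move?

Bitwise XOR of the heap sizes:
  1011  (11)
  0111  (7)
  0101  (5)
  1001  (9)
  ----
  0000  (0)
The nim-sum is 0, so this is a P-position: the player to move is in a losing position under optimal play.

Losing position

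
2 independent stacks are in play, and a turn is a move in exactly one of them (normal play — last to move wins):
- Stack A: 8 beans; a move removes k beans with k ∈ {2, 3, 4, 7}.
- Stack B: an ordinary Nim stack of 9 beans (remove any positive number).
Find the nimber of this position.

8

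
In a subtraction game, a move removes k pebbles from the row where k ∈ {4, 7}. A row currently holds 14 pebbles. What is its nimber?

0

Compute g(0), g(1), … for moves {4, 7}:
g(0) = mex{} = 0
g(1) = mex{} = 0
g(2) = mex{} = 0
g(3) = mex{} = 0
g(4) = mex{0} = 1
g(5) = mex{0} = 1
g(6) = mex{0} = 1
g(7) = mex{0} = 1
g(8) = mex{0,1} = 2
g(9) = mex{0,1} = 2
g(10) = mex{0,1} = 2
g(11) = mex{1} = 0
g(12) = mex{1,2} = 0
g(13) = mex{1,2} = 0
g(14) = mex{1,2} = 0
So g(14) = 0.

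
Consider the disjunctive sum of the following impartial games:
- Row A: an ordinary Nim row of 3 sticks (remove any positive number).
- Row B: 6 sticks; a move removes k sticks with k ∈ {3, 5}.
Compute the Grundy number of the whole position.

1

Row A is a plain Nim row of size 3, so its Grundy value is 3.
Grundy values for row B (subtraction set {3, 5}):
k:     0  1  2  3  4  5  6
g(k):  0  0  0  1  1  1  2
So g(6) = 2.
The value of a disjunctive sum is the nim-sum of the parts.
Combined value = 3 XOR 2 = 1.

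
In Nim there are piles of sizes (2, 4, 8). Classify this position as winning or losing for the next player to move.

Compute the nim-sum pairwise:
2 ⊕ 4 = 6
6 ⊕ 8 = 14
The nim-sum is 14 ≠ 0, so this is an N-position: the player to move can win.

Winning position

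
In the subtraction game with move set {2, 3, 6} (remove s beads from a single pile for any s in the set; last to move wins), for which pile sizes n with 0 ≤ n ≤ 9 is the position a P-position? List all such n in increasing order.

Grundy values for subtraction set {2, 3, 6}:
g(0) = mex{} = 0
g(1) = mex{} = 0
g(2) = mex{0} = 1
g(3) = mex{0} = 1
g(4) = mex{0,1} = 2
g(5) = mex{1} = 0
g(6) = mex{0,1,2} = 3
g(7) = mex{0,2} = 1
g(8) = mex{0,1,3} = 2
g(9) = mex{1,3} = 0
The P-positions (g = 0) in 0..9 are 0, 1, 5, 9.

0, 1, 5, 9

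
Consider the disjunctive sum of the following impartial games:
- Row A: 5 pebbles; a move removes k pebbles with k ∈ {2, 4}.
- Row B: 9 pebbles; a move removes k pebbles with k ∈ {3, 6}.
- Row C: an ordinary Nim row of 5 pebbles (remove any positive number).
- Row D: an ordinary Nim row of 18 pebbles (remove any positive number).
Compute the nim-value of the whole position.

For row A, compute g(0), g(1), … with moves {2, 4}:
g(0) = mex{} = 0
g(1) = mex{} = 0
g(2) = mex{0} = 1
g(3) = mex{0} = 1
g(4) = mex{0,1} = 2
g(5) = mex{0,1} = 2
So g(5) = 2.
For row B, compute g(0), g(1), … with moves {3, 6}:
k:     0  1  2  3  4  5  6  7  8  9
g(k):  0  0  0  1  1  1  2  2  2  0
So g(9) = 0.
Row C is a plain Nim row of size 5, so its Grundy value is 5.
Row D is a plain Nim row of size 18, so its Grundy value is 18.
The value of a disjunctive sum is the nim-sum of the parts.
Combined value = 2 XOR 0 XOR 5 XOR 18 = 21.

21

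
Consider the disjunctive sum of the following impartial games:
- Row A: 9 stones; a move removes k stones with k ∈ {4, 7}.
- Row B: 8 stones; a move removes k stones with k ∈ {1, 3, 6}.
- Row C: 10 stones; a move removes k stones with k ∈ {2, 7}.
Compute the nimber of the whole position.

Grundy values for row A (subtraction set {4, 7}):
g(0) = mex{} = 0
g(1) = mex{} = 0
g(2) = mex{} = 0
g(3) = mex{} = 0
g(4) = mex{0} = 1
g(5) = mex{0} = 1
g(6) = mex{0} = 1
g(7) = mex{0} = 1
g(8) = mex{0,1} = 2
g(9) = mex{0,1} = 2
So g(9) = 2.
Grundy values for row B (subtraction set {1, 3, 6}):
k:     0  1  2  3  4  5  6  7  8
g(k):  0  1  0  1  0  1  2  3  2
So g(8) = 2.
Build the Grundy sequence for row C with g(k) = mex{g(k−s) : s ∈ {2, 7}, s ≤ k}:
k:     0  1  2  3  4  5  6  7  8  9 10
g(k):  0  0  1  1  0  0  1  1  2  0  0
So g(10) = 0.
The value of a disjunctive sum is the nim-sum of the parts.
Combined value = 2 ⊕ 2 ⊕ 0 = 0.

0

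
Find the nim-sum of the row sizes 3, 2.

Compute the nim-sum pairwise:
3 XOR 2 = 1

1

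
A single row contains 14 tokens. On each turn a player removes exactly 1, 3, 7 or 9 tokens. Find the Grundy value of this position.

0

Build the Grundy sequence with g(k) = mex{g(k−s) : s ∈ {1, 3, 7, 9}, s ≤ k}:
k:     0  1  2  3  4  5  6  7  8  9 10 11 12 13 14
g(k):  0  1  0  1  0  1  0  1  0  1  0  1  0  1  0
So g(14) = 0.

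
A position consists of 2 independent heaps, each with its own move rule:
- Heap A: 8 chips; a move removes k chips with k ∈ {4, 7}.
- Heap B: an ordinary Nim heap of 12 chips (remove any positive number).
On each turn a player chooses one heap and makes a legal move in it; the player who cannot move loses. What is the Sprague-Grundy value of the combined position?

Grundy values for heap A (subtraction set {4, 7}):
k:     0  1  2  3  4  5  6  7  8
g(k):  0  0  0  0  1  1  1  1  2
So g(8) = 2.
Heap B is a plain Nim heap of size 12, so its Grundy value is 12.
The value of a disjunctive sum is the nim-sum of the parts.
Combined value = 2 ⊕ 12 = 14.

14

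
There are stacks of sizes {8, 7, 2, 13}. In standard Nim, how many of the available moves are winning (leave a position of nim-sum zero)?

Nim-sum: 8 XOR 7 XOR 2 XOR 13 = 0.
The nim-sum is already 0, so every move leaves a nonzero nim-sum — there are no winning moves.

0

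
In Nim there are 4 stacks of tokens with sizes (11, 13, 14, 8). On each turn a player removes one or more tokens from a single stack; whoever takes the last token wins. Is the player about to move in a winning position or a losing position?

Losing position

Bitwise XOR of the heap sizes:
  1011  (11)
  1101  (13)
  1110  (14)
  1000  (8)
  ----
  0000  (0)
The nim-sum is 0, so this is a P-position: the player to move is in a losing position under optimal play.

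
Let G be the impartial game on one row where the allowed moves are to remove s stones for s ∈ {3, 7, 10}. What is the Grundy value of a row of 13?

Grundy values for subtraction set {3, 7, 10}:
g(0) = mex{} = 0
g(1) = mex{} = 0
g(2) = mex{} = 0
g(3) = mex{0} = 1
g(4) = mex{0} = 1
g(5) = mex{0} = 1
g(6) = mex{1} = 0
g(7) = mex{0,1} = 2
g(8) = mex{0,1} = 2
g(9) = mex{0} = 1
g(10) = mex{0,1,2} = 3
g(11) = mex{0,1,2} = 3
g(12) = mex{0,1} = 2
g(13) = mex{0,1,3} = 2
So g(13) = 2.

2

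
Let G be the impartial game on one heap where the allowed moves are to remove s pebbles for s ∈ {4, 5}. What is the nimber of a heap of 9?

Grundy values for subtraction set {4, 5}:
g(0) = mex{} = 0
g(1) = mex{} = 0
g(2) = mex{} = 0
g(3) = mex{} = 0
g(4) = mex{0} = 1
g(5) = mex{0} = 1
g(6) = mex{0} = 1
g(7) = mex{0} = 1
g(8) = mex{0,1} = 2
g(9) = mex{1} = 0
So g(9) = 0.

0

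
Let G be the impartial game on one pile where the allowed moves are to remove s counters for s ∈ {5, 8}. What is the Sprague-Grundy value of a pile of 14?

Build the Grundy sequence with g(k) = mex{g(k−s) : s ∈ {5, 8}, s ≤ k}:
g(0) = mex{} = 0
g(1) = mex{} = 0
g(2) = mex{} = 0
g(3) = mex{} = 0
g(4) = mex{} = 0
g(5) = mex{0} = 1
g(6) = mex{0} = 1
g(7) = mex{0} = 1
g(8) = mex{0} = 1
g(9) = mex{0} = 1
g(10) = mex{0,1} = 2
g(11) = mex{0,1} = 2
g(12) = mex{0,1} = 2
g(13) = mex{1} = 0
g(14) = mex{1} = 0
So g(14) = 0.

0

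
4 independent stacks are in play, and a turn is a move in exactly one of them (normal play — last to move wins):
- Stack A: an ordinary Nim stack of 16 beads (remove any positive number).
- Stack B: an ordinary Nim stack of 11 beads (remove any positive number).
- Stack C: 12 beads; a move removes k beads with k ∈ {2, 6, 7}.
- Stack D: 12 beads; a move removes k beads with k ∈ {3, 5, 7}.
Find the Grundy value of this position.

25

Stack A is a plain Nim stack of size 16, so its Grundy value is 16.
Stack B is a plain Nim stack of size 11, so its Grundy value is 11.
For stack C, compute g(0), g(1), … with moves {2, 6, 7}:
g(0) = mex{} = 0
g(1) = mex{} = 0
g(2) = mex{0} = 1
g(3) = mex{0} = 1
g(4) = mex{1} = 0
g(5) = mex{1} = 0
g(6) = mex{0} = 1
g(7) = mex{0} = 1
g(8) = mex{0,1} = 2
g(9) = mex{1} = 0
g(10) = mex{0,1,2} = 3
g(11) = mex{0} = 1
g(12) = mex{0,1,3} = 2
So g(12) = 2.
For stack D, compute g(0), g(1), … with moves {3, 5, 7}:
g(0) = mex{} = 0
g(1) = mex{} = 0
g(2) = mex{} = 0
g(3) = mex{0} = 1
g(4) = mex{0} = 1
g(5) = mex{0} = 1
g(6) = mex{0,1} = 2
g(7) = mex{0,1} = 2
g(8) = mex{0,1} = 2
g(9) = mex{0,1,2} = 3
g(10) = mex{1,2} = 0
g(11) = mex{1,2} = 0
g(12) = mex{1,2,3} = 0
So g(12) = 0.
The value of a disjunctive sum is the nim-sum of the parts.
Combined value = 16 XOR 11 XOR 2 XOR 0 = 25.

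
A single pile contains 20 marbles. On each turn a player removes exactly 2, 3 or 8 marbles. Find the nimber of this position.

0

Compute g(0), g(1), … for moves {2, 3, 8}:
k:     0  1  2  3  4  5  6  7  8  9 10 11 12 13 14 15 16 17 18 19 20
g(k):  0  0  1  1  2  0  0  1  1  2  0  0  1  1  2  0  0  1  1  2  0
So g(20) = 0.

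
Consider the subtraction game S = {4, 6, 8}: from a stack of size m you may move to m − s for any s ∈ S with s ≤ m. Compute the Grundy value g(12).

Compute g(0), g(1), … for moves {4, 6, 8}:
g(0) = mex{} = 0
g(1) = mex{} = 0
g(2) = mex{} = 0
g(3) = mex{} = 0
g(4) = mex{0} = 1
g(5) = mex{0} = 1
g(6) = mex{0} = 1
g(7) = mex{0} = 1
g(8) = mex{0,1} = 2
g(9) = mex{0,1} = 2
g(10) = mex{0,1} = 2
g(11) = mex{0,1} = 2
g(12) = mex{1,2} = 0
So g(12) = 0.

0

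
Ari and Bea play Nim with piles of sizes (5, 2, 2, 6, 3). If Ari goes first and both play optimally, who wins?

Nim-sum: 5 ^ 2 ^ 2 ^ 6 ^ 3 = 0.
The nim-sum is 0, so this is a P-position: the player to move is in a losing position under optimal play; Ari is about to move from it and so loses — Bea wins.

Bea wins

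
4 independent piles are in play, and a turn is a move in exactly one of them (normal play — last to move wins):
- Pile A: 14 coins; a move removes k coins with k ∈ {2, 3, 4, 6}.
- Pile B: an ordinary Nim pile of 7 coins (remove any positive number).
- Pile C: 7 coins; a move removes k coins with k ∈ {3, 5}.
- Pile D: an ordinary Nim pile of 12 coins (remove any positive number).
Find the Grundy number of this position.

For pile A, compute g(0), g(1), … with moves {2, 3, 4, 6}:
g(0) = mex{} = 0
g(1) = mex{} = 0
g(2) = mex{0} = 1
g(3) = mex{0} = 1
g(4) = mex{0,1} = 2
g(5) = mex{0,1} = 2
g(6) = mex{0,1,2} = 3
g(7) = mex{0,1,2} = 3
g(8) = mex{1,2,3} = 0
g(9) = mex{1,2,3} = 0
g(10) = mex{0,2,3} = 1
g(11) = mex{0,2,3} = 1
g(12) = mex{0,1,3} = 2
g(13) = mex{0,1,3} = 2
g(14) = mex{0,1,2} = 3
So g(14) = 3.
Pile B is a plain Nim pile of size 7, so its Grundy value is 7.
For pile C, compute g(0), g(1), … with moves {3, 5}:
k:     0  1  2  3  4  5  6  7
g(k):  0  0  0  1  1  1  2  2
So g(7) = 2.
Pile D is a plain Nim pile of size 12, so its Grundy value is 12.
By the Sprague-Grundy theorem, the Grundy value of a sum of independent games is the XOR of the component values.
Combined value = 3 ⊕ 7 ⊕ 2 ⊕ 12 = 10.

10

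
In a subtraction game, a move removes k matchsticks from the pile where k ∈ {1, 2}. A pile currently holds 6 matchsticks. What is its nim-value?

Grundy values for subtraction set {1, 2}:
g(0) = mex{} = 0
g(1) = mex{0} = 1
g(2) = mex{0,1} = 2
g(3) = mex{1,2} = 0
g(4) = mex{0,2} = 1
g(5) = mex{0,1} = 2
g(6) = mex{1,2} = 0
So g(6) = 0.

0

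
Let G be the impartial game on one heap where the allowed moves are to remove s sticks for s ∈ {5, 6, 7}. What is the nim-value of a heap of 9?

1

Compute g(0), g(1), … for moves {5, 6, 7}:
g(0) = mex{} = 0
g(1) = mex{} = 0
g(2) = mex{} = 0
g(3) = mex{} = 0
g(4) = mex{} = 0
g(5) = mex{0} = 1
g(6) = mex{0} = 1
g(7) = mex{0} = 1
g(8) = mex{0} = 1
g(9) = mex{0} = 1
So g(9) = 1.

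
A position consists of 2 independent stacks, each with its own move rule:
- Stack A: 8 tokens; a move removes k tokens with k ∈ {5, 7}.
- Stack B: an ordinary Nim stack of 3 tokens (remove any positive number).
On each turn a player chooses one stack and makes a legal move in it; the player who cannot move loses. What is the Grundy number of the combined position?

2

Build the Grundy sequence for stack A with g(k) = mex{g(k−s) : s ∈ {5, 7}, s ≤ k}:
g(0) = mex{} = 0
g(1) = mex{} = 0
g(2) = mex{} = 0
g(3) = mex{} = 0
g(4) = mex{} = 0
g(5) = mex{0} = 1
g(6) = mex{0} = 1
g(7) = mex{0} = 1
g(8) = mex{0} = 1
So g(8) = 1.
Stack B is a plain Nim stack of size 3, so its Grundy value is 3.
The value of a disjunctive sum is the nim-sum of the parts.
Combined value = 1 ⊕ 3 = 2.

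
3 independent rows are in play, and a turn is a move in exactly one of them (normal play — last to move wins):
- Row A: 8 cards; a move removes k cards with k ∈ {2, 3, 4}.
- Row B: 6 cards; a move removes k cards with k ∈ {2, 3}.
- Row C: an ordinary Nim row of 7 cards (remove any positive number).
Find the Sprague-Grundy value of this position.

6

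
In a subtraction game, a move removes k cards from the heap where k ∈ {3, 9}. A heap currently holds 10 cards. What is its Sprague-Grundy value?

1

Compute g(0), g(1), … for moves {3, 9}:
g(0) = mex{} = 0
g(1) = mex{} = 0
g(2) = mex{} = 0
g(3) = mex{0} = 1
g(4) = mex{0} = 1
g(5) = mex{0} = 1
g(6) = mex{1} = 0
g(7) = mex{1} = 0
g(8) = mex{1} = 0
g(9) = mex{0} = 1
g(10) = mex{0} = 1
So g(10) = 1.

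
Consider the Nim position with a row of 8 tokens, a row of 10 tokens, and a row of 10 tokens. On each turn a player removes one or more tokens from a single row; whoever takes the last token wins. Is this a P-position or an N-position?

N-position

Compute the nim-sum pairwise:
8 ⊕ 10 = 2
2 ⊕ 10 = 8
The nim-sum is 8 ≠ 0, so this is an N-position: the player to move can win.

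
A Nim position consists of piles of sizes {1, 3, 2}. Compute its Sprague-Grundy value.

Write each in binary and XOR column by column:
  01  (1)
  11  (3)
  10  (2)
  --
  00  (0)

0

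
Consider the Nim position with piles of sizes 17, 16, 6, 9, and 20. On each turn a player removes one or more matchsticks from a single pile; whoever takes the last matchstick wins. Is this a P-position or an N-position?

N-position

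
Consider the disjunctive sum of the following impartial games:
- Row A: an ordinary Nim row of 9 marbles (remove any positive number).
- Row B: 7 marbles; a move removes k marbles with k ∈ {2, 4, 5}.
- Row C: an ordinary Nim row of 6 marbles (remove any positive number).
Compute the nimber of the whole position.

15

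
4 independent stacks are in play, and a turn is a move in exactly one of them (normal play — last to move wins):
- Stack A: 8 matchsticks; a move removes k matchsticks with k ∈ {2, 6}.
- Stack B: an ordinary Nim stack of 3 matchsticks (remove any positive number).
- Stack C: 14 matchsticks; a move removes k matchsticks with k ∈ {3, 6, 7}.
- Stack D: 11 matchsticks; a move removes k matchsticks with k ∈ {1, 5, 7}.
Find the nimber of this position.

3

Grundy values for stack A (subtraction set {2, 6}):
g(0) = mex{} = 0
g(1) = mex{} = 0
g(2) = mex{0} = 1
g(3) = mex{0} = 1
g(4) = mex{1} = 0
g(5) = mex{1} = 0
g(6) = mex{0} = 1
g(7) = mex{0} = 1
g(8) = mex{1} = 0
So g(8) = 0.
Stack B is a plain Nim stack of size 3, so its Grundy value is 3.
For stack C, compute g(0), g(1), … with moves {3, 6, 7}:
k:     0  1  2  3  4  5  6  7  8  9 10 11 12 13 14
g(k):  0  0  0  1  1  1  2  2  2  3  0  0  0  1  1
So g(14) = 1.
For stack D, compute g(0), g(1), … with moves {1, 5, 7}:
g(0) = mex{} = 0
g(1) = mex{0} = 1
g(2) = mex{1} = 0
g(3) = mex{0} = 1
g(4) = mex{1} = 0
g(5) = mex{0} = 1
g(6) = mex{1} = 0
g(7) = mex{0} = 1
g(8) = mex{1} = 0
g(9) = mex{0} = 1
g(10) = mex{1} = 0
g(11) = mex{0} = 1
So g(11) = 1.
The value of a disjunctive sum is the nim-sum of the parts.
Combined value = 0 XOR 3 XOR 1 XOR 1 = 3.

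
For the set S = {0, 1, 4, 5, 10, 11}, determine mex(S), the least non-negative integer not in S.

The values 0, 1 are all present; 2 is the first non-negative integer missing from the set.

2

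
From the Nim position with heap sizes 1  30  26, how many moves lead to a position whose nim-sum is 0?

1

Write each in binary and XOR column by column:
  00001  (1)
  11110  (30)
  11010  (26)
  -----
  00101  (5)
The overall nim-sum is X = 5. A heap of size p has a winning move iff p XOR X < p (reduce it to p XOR X).
  1: 1 XOR 5 = 4 ≥ 1 — no move.
  30: 30 XOR 5 = 27 < 30 — winning move (to 27).
  26: 26 XOR 5 = 31 ≥ 26 — no move.
That gives 1 winning move.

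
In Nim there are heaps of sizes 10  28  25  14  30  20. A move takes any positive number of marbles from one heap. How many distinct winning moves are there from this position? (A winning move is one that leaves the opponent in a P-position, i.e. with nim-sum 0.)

Nim-sum: 10 ^ 28 ^ 25 ^ 14 ^ 30 ^ 20 = 11.
The overall nim-sum is X = 11. A heap of size p has a winning move iff p XOR X < p (reduce it to p XOR X).
  10: 10 XOR 11 = 1 < 10 — winning move (to 1).
  28: 28 XOR 11 = 23 < 28 — winning move (to 23).
  25: 25 XOR 11 = 18 < 25 — winning move (to 18).
  14: 14 XOR 11 = 5 < 14 — winning move (to 5).
  30: 30 XOR 11 = 21 < 30 — winning move (to 21).
  20: 20 XOR 11 = 31 ≥ 20 — no move.
That gives 5 winning moves.

5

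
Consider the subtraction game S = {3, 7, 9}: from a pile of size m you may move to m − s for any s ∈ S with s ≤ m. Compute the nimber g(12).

0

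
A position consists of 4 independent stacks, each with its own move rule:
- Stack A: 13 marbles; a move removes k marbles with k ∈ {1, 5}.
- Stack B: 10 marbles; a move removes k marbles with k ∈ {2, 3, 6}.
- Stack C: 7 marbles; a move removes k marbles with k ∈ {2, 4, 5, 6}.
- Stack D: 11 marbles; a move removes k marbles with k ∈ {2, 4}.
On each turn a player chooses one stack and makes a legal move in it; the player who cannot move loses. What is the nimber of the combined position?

Build the Grundy sequence for stack A with g(k) = mex{g(k−s) : s ∈ {1, 5}, s ≤ k}:
g(0) = mex{} = 0
g(1) = mex{0} = 1
g(2) = mex{1} = 0
g(3) = mex{0} = 1
g(4) = mex{1} = 0
g(5) = mex{0} = 1
g(6) = mex{1} = 0
g(7) = mex{0} = 1
g(8) = mex{1} = 0
g(9) = mex{0} = 1
g(10) = mex{1} = 0
g(11) = mex{0} = 1
g(12) = mex{1} = 0
g(13) = mex{0} = 1
So g(13) = 1.
Build the Grundy sequence for stack B with g(k) = mex{g(k−s) : s ∈ {2, 3, 6}, s ≤ k}:
g(0) = mex{} = 0
g(1) = mex{} = 0
g(2) = mex{0} = 1
g(3) = mex{0} = 1
g(4) = mex{0,1} = 2
g(5) = mex{1} = 0
g(6) = mex{0,1,2} = 3
g(7) = mex{0,2} = 1
g(8) = mex{0,1,3} = 2
g(9) = mex{1,3} = 0
g(10) = mex{1,2} = 0
So g(10) = 0.
Grundy values for stack C (subtraction set {2, 4, 5, 6}):
g(0) = mex{} = 0
g(1) = mex{} = 0
g(2) = mex{0} = 1
g(3) = mex{0} = 1
g(4) = mex{0,1} = 2
g(5) = mex{0,1} = 2
g(6) = mex{0,1,2} = 3
g(7) = mex{0,1,2} = 3
So g(7) = 3.
Grundy values for stack D (subtraction set {2, 4}):
k:     0  1  2  3  4  5  6  7  8  9 10 11
g(k):  0  0  1  1  2  2  0  0  1  1  2  2
So g(11) = 2.
By the Sprague-Grundy theorem, the Grundy value of a sum of independent games is the XOR of the component values.
Combined value = 1 XOR 0 XOR 3 XOR 2 = 0.

0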